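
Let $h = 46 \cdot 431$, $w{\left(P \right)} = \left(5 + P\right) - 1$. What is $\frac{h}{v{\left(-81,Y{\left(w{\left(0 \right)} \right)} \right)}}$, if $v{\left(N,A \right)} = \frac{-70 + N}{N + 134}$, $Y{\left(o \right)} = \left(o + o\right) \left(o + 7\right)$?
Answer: $- \frac{1050778}{151} \approx -6958.8$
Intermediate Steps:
$w{\left(P \right)} = 4 + P$
$Y{\left(o \right)} = 2 o \left(7 + o\right)$
$v{\left(N,A \right)} = \frac{-70 + N}{134 + N}$
$h = 19826$
$\frac{h}{v{\left(-81,Y{\left(w{\left(0 \right)} \right)} \right)}} = \frac{19826}{\frac{1}{134 - 81} \left(-70 - 81\right)} = \frac{19826}{\frac{1}{53} \left(-151\right)} = \frac{19826}{- \frac{151}{53}} = 19826 \left(- \frac{53}{151}\right) = - \frac{1050778}{151}$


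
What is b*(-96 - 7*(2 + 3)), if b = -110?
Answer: 14410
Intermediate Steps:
b*(-96 - 7*(2 + 3)) = -110*(-96 - 7*(2 + 3)) = -110*(-96 - 7*5) = -110*(-96 - 35) = -110*(-131) = 14410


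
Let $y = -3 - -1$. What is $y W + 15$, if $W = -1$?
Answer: $17$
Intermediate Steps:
$y = -2$ ($y = -3 + 1 = -2$)
$y W + 15 = \left(-2\right) \left(-1\right) + 15 = 2 + 15 = 17$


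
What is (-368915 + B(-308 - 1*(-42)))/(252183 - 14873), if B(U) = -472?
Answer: -369387/237310 ≈ -1.5566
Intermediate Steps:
(-368915 + B(-308 - 1*(-42)))/(252183 - 14873) = (-368915 - 472)/(252183 - 14873) = -369387/237310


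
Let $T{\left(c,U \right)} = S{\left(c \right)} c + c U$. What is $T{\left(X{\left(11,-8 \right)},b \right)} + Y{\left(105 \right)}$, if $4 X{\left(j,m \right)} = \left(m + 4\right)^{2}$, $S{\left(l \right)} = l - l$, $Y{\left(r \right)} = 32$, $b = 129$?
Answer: $548$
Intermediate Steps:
$S{\left(l \right)} = 0$
$X{\left(j,m \right)} = \frac{\left(4 + m\right)^{2}}{4}$ ($X{\left(j,m \right)} = \frac{\left(m + 4\right)^{2}}{4} = \frac{\left(4 + m\right)^{2}}{4}$)
$T{\left(c,U \right)} = U c$ ($T{\left(c,U \right)} = 0 c + c U = 0 + U c = U c$)
$T{\left(X{\left(11,-8 \right)},b \right)} + Y{\left(105 \right)} = 129 \frac{\left(4 - 8\right)^{2}}{4} + 32 = 129 \frac{\left(-4\right)^{2}}{4} + 32 = 129 \cdot \frac{1}{4} \cdot 16 + 32 = 129 \cdot 4 + 32 = 516 + 32 = 548$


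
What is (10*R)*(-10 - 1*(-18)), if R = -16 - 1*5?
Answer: -1680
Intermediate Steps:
R = -21 (R = -16 - 5 = -21)
(10*R)*(-10 - 1*(-18)) = (10*(-21))*(-10 - 1*(-18)) = -210*(-10 + 18) = -210*8 = -1680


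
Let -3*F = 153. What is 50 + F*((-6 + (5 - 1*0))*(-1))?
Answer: -1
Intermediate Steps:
F = -51 (F = -⅓*153 = -51)
50 + F*((-6 + (5 - 1*0))*(-1)) = 50 - 51*(-6 + (5 - 1*0))*(-1) = 50 - 51*(-6 + (5 + 0))*(-1) = 50 - 51*(-6 + 5)*(-1) = 50 - (-51)*(-1) = 50 - 51*1 = 50 - 51 = -1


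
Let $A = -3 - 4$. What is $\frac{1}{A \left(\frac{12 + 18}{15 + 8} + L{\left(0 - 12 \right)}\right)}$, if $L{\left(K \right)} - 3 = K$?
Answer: $\frac{23}{1239} \approx 0.018563$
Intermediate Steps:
$A = -7$ ($A = -3 - 4 = -7$)
$L{\left(K \right)} = 3 + K$
$\frac{1}{A \left(\frac{12 + 18}{15 + 8} + L{\left(0 - 12 \right)}\right)} = \frac{1}{\left(-7\right) \left(\frac{12 + 18}{15 + 8} + \left(3 + \left(0 - 12\right)\right)\right)} = \frac{1}{\left(-7\right) \left(\frac{30}{23} + \left(3 + \left(0 - 12\right)\right)\right)} = \frac{1}{\left(-7\right) \left(30 \cdot \frac{1}{23} + \left(3 - 12\right)\right)} = \frac{1}{\left(-7\right) \left(\frac{30}{23} - 9\right)} = \frac{1}{\left(-7\right) \left(- \frac{177}{23}\right)} = \frac{1}{\frac{1239}{23}} = \frac{23}{1239}$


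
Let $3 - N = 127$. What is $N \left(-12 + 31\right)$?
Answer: $-2356$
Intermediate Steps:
$N = -124$ ($N = 3 - 127 = -124$)
$N \left(-12 + 31\right) = - 124 \left(-12 + 31\right) = \left(-124\right) 19 = -2356$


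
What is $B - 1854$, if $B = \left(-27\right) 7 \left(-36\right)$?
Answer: $4950$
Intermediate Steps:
$B = 6804$ ($B = \left(-189\right) \left(-36\right) = 6804$)
$B - 1854 = 6804 - 1854 = 4950$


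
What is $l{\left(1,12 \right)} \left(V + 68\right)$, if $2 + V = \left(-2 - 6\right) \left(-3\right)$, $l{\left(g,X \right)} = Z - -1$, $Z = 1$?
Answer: $180$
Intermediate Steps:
$l{\left(g,X \right)} = 2$ ($l{\left(g,X \right)} = 1 - -1 = 1 + 1 = 2$)
$V = 22$ ($V = -2 + \left(-2 - 6\right) \left(-3\right) = -2 - -24 = -2 + 24 = 22$)
$l{\left(1,12 \right)} \left(V + 68\right) = 2 \left(22 + 68\right) = 2 \cdot 90 = 180$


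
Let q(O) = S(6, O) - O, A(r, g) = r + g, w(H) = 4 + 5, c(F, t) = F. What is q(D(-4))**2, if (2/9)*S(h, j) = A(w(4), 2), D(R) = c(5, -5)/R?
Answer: 41209/16 ≈ 2575.6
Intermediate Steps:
w(H) = 9
D(R) = 5/R
A(r, g) = g + r
S(h, j) = 99/2 (S(h, j) = 9*(2 + 9)/2 = (9/2)*11 = 99/2)
q(O) = 99/2 - O
q(D(-4))**2 = (99/2 - 5/(-4))**2 = (99/2 - 5*(-1)/4)**2 = (99/2 - 1*(-5/4))**2 = (99/2 + 5/4)**2 = (203/4)**2 = 41209/16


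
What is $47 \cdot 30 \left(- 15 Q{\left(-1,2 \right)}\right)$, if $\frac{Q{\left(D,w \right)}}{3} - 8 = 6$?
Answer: $-888300$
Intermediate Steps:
$Q{\left(D,w \right)} = 42$ ($Q{\left(D,w \right)} = 24 + 3 \cdot 6 = 24 + 18 = 42$)
$47 \cdot 30 \left(- 15 Q{\left(-1,2 \right)}\right) = 47 \cdot 30 \left(\left(-15\right) 42\right) = 1410 \left(-630\right) = -888300$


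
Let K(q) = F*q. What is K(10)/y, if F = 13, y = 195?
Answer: ⅔ ≈ 0.66667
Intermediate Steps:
K(q) = 13*q
K(10)/y = (13*10)/195 = 130*(1/195) = ⅔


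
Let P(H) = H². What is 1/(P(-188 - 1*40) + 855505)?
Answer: 1/907489 ≈ 1.1019e-6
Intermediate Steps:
1/(P(-188 - 1*40) + 855505) = 1/((-188 - 1*40)² + 855505) = 1/((-188 - 40)² + 855505) = 1/((-228)² + 855505) = 1/(51984 + 855505) = 1/907489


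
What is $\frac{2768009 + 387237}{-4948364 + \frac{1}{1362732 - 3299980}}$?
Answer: $- \frac{6112494003008}{9586208262273} \approx -0.63763$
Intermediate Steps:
$\frac{2768009 + 387237}{-4948364 + \frac{1}{1362732 - 3299980}} = \frac{3155246}{-4948364 + \frac{1}{-1937248}} = \frac{3155246}{-4948364 - \frac{1}{1937248}} = \frac{3155246}{- \frac{9586208262273}{1937248}} = 3155246 \left(- \frac{1937248}{9586208262273}\right) = - \frac{6112494003008}{9586208262273}$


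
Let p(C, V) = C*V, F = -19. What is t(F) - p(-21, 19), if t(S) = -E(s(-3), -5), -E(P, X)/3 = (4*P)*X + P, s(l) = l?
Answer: 570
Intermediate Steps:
E(P, X) = -3*P - 12*P*X (E(P, X) = -3*((4*P)*X + P) = -3*(4*P*X + P) = -3*(P + 4*P*X) = -3*P - 12*P*X)
t(S) = 171 (t(S) = -(-3)*(-3)*(1 + 4*(-5)) = -(-3)*(-3)*(1 - 20) = -(-3)*(-3)*(-19) = -1*(-171) = 171)
t(F) - p(-21, 19) = 171 - (-21)*19 = 171 - 1*(-399) = 171 + 399 = 570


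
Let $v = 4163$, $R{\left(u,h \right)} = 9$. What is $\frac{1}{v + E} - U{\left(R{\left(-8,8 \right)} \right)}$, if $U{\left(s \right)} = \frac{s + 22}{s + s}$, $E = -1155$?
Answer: $- \frac{46615}{27072} \approx -1.7219$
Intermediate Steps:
$U{\left(s \right)} = \frac{22 + s}{2 s}$
$\frac{1}{v + E} - U{\left(R{\left(-8,8 \right)} \right)} = \frac{1}{4163 - 1155} - \frac{22 + 9}{2 \cdot 9} = \frac{1}{3008} - \frac{1}{2} \cdot \frac{1}{9} \cdot 31 = \frac{1}{3008} - \frac{31}{18} = - \frac{46615}{27072}$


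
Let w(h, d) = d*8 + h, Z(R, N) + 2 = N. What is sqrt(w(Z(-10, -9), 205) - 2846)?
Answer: I*sqrt(1217) ≈ 34.885*I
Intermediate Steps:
Z(R, N) = -2 + N
w(h, d) = h + 8*d (w(h, d) = 8*d + h = h + 8*d)
sqrt(w(Z(-10, -9), 205) - 2846) = sqrt(((-2 - 9) + 8*205) - 2846) = sqrt((-11 + 1640) - 2846) = sqrt(1629 - 2846) = sqrt(-1217) = I*sqrt(1217)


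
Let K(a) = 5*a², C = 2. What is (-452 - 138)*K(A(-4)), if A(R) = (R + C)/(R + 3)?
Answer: -11800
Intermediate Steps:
A(R) = (2 + R)/(3 + R) (A(R) = (R + 2)/(R + 3) = (2 + R)/(3 + R))
(-452 - 138)*K(A(-4)) = (-452 - 138)*(5*((2 - 4)/(3 - 4))²) = -2950*(-2/(-1))² = -2950*(-1*(-2))² = -2950*2² = -2950*4 = -590*20 = -11800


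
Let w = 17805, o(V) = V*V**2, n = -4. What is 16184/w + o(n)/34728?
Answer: 7790256/8587945 ≈ 0.90711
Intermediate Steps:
o(V) = V**3
16184/w + o(n)/34728 = 16184/17805 + (-4)**3/34728 = 16184*(1/17805) - 64*1/34728 = 16184/17805 - 8/4341 = 7790256/8587945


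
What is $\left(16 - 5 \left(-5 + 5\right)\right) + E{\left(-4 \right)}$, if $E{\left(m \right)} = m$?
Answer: $12$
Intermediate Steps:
$\left(16 - 5 \left(-5 + 5\right)\right) + E{\left(-4 \right)} = \left(16 - 5 \left(-5 + 5\right)\right) - 4 = \left(16 - 0\right) - 4 = \left(16 + 0\right) - 4 = 16 - 4 = 12$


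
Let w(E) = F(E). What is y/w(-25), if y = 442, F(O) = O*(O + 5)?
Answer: 221/250 ≈ 0.88400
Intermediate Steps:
F(O) = O*(5 + O)
w(E) = E*(5 + E)
y/w(-25) = 442/((-25*(5 - 25))) = 442/((-25*(-20))) = 442/500 = 442*(1/500) = 221/250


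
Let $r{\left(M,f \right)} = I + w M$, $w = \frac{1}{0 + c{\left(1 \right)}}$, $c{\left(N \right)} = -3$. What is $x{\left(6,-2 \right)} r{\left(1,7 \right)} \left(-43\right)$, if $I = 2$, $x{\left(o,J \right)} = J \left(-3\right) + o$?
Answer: $-860$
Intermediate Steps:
$x{\left(o,J \right)} = o - 3 J$ ($x{\left(o,J \right)} = - 3 J + o = o - 3 J$)
$w = - \frac{1}{3}$ ($w = \frac{1}{0 - 3} = \frac{1}{-3} = - \frac{1}{3} \approx -0.33333$)
$r{\left(M,f \right)} = 2 - \frac{M}{3}$
$x{\left(6,-2 \right)} r{\left(1,7 \right)} \left(-43\right) = \left(6 - -6\right) \left(2 - \frac{1}{3}\right) \left(-43\right) = \left(6 + 6\right) \left(2 - \frac{1}{3}\right) \left(-43\right) = 12 \cdot \frac{5}{3} \left(-43\right) = 20 \left(-43\right) = -860$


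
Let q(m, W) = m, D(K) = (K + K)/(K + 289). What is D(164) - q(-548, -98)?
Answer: 248572/453 ≈ 548.72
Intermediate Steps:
D(K) = 2*K/(289 + K) (D(K) = (2*K)/(289 + K) = 2*K/(289 + K))
D(164) - q(-548, -98) = 2*164/(289 + 164) - 1*(-548) = 2*164/453 + 548 = 2*164*(1/453) + 548 = 328/453 + 548 = 248572/453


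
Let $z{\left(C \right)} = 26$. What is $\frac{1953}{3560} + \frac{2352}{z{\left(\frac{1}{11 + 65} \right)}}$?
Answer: $\frac{4211949}{46280} \approx 91.01$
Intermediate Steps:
$\frac{1953}{3560} + \frac{2352}{z{\left(\frac{1}{11 + 65} \right)}} = \frac{1953}{3560} + \frac{2352}{26} = 1953 \cdot \frac{1}{3560} + 2352 \cdot \frac{1}{26} = \frac{1953}{3560} + \frac{1176}{13} = \frac{4211949}{46280}$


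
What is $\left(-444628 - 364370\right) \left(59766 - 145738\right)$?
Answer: $69551176056$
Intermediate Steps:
$\left(-444628 - 364370\right) \left(59766 - 145738\right) = \left(-808998\right) \left(-85972\right) = 69551176056$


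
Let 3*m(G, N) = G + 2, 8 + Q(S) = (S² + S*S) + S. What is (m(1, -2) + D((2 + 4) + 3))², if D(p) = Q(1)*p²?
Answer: 163216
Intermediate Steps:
Q(S) = -8 + S + 2*S² (Q(S) = -8 + ((S² + S*S) + S) = -8 + ((S² + S²) + S) = -8 + (2*S² + S) = -8 + (S + 2*S²) = -8 + S + 2*S²)
m(G, N) = ⅔ + G/3 (m(G, N) = (G + 2)/3 = (2 + G)/3 = ⅔ + G/3)
D(p) = -5*p² (D(p) = (-8 + 1 + 2*1²)*p² = (-8 + 1 + 2*1)*p² = (-8 + 1 + 2)*p² = -5*p²)
(m(1, -2) + D((2 + 4) + 3))² = ((⅔ + (⅓)*1) - 5*((2 + 4) + 3)²)² = ((⅔ + ⅓) - 5*(6 + 3)²)² = (1 - 5*9²)² = (1 - 5*81)² = (1 - 405)² = (-404)² = 163216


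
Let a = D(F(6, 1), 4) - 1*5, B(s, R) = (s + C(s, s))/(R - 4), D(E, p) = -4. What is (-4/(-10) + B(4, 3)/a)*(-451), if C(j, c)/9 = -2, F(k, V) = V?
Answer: 23452/45 ≈ 521.16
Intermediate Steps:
C(j, c) = -18 (C(j, c) = 9*(-2) = -18)
B(s, R) = (-18 + s)/(-4 + R) (B(s, R) = (s - 18)/(R - 4) = (-18 + s)/(-4 + R))
a = -9 (a = -4 - 1*5 = -4 - 5 = -9)
(-4/(-10) + B(4, 3)/a)*(-451) = (-4/(-10) + ((-18 + 4)/(-4 + 3))/(-9))*(-451) = (-4*(-1/10) + (-14/(-1))*(-1/9))*(-451) = (2/5 - 1*(-14)*(-1/9))*(-451) = (2/5 + 14*(-1/9))*(-451) = (2/5 - 14/9)*(-451) = -52/45*(-451) = 23452/45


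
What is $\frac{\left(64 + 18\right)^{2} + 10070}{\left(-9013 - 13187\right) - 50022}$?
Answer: $- \frac{2799}{12037} \approx -0.23253$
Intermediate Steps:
$\frac{\left(64 + 18\right)^{2} + 10070}{\left(-9013 - 13187\right) - 50022} = \frac{82^{2} + 10070}{-22200 - 50022} = \frac{6724 + 10070}{-72222} = 16794 \left(- \frac{1}{72222}\right) = - \frac{2799}{12037}$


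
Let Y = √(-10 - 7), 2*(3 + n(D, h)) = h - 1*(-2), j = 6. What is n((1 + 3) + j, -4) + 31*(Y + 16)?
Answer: 492 + 31*I*√17 ≈ 492.0 + 127.82*I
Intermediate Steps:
n(D, h) = -2 + h/2 (n(D, h) = -3 + (h - 1*(-2))/2 = -3 + (h + 2)/2 = -3 + (2 + h)/2 = -3 + (1 + h/2) = -2 + h/2)
Y = I*√17 (Y = √(-17) = I*√17 ≈ 4.1231*I)
n((1 + 3) + j, -4) + 31*(Y + 16) = (-2 + (½)*(-4)) + 31*(I*√17 + 16) = (-2 - 2) + 31*(16 + I*√17) = -4 + (496 + 31*I*√17) = 492 + 31*I*√17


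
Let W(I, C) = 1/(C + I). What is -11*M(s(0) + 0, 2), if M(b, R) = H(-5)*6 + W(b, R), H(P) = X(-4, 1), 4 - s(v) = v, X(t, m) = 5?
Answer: -1991/6 ≈ -331.83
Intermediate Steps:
s(v) = 4 - v
H(P) = 5
M(b, R) = 30 + 1/(R + b) (M(b, R) = 5*6 + 1/(R + b) = 30 + 1/(R + b))
-11*M(s(0) + 0, 2) = -11*(30 + 1/(2 + ((4 - 1*0) + 0))) = -11*(30 + 1/(2 + ((4 + 0) + 0))) = -11*(30 + 1/(2 + (4 + 0))) = -11*(30 + 1/(2 + 4)) = -11*(30 + 1/6) = -11*181/6 = -1991/6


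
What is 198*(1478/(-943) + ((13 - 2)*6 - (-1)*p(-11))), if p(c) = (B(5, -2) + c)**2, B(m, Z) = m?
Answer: 18752184/943 ≈ 19886.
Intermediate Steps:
p(c) = (5 + c)**2
198*(1478/(-943) + ((13 - 2)*6 - (-1)*p(-11))) = 198*(1478/(-943) + ((13 - 2)*6 - (-1)*(5 - 11)**2)) = 198*(1478*(-1/943) + (11*6 - (-1)*(-6)**2)) = 198*(-1478/943 + (66 - (-1)*36)) = 198*(-1478/943 + (66 - 1*(-36))) = 198*(-1478/943 + (66 + 36)) = 198*(-1478/943 + 102) = 198*(94708/943) = 18752184/943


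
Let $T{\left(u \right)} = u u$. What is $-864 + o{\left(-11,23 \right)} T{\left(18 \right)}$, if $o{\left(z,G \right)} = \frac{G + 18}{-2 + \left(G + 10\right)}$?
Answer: $- \frac{13500}{31} \approx -435.48$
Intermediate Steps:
$o{\left(z,G \right)} = \frac{18 + G}{8 + G}$ ($o{\left(z,G \right)} = \frac{18 + G}{-2 + \left(10 + G\right)} = \frac{18 + G}{8 + G}$)
$T{\left(u \right)} = u^{2}$
$-864 + o{\left(-11,23 \right)} T{\left(18 \right)} = -864 + \frac{18 + 23}{8 + 23} \cdot 18^{2} = -864 + \frac{1}{31} \cdot 41 \cdot 324 = -864 + \frac{41}{31} \cdot 324 = -864 + \frac{13284}{31} = - \frac{13500}{31}$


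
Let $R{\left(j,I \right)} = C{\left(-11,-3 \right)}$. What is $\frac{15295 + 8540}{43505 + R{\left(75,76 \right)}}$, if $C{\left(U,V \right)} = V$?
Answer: $\frac{23835}{43502} \approx 0.54791$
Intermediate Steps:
$R{\left(j,I \right)} = -3$
$\frac{15295 + 8540}{43505 + R{\left(75,76 \right)}} = \frac{15295 + 8540}{43505 - 3} = \frac{23835}{43502}$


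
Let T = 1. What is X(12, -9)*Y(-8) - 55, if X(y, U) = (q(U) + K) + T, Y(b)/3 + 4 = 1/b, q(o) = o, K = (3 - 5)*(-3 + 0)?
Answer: -121/4 ≈ -30.250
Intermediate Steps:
K = 6 (K = -2*(-3) = 6)
Y(b) = -12 + 3/b
X(y, U) = 7 + U (X(y, U) = (U + 6) + 1 = (6 + U) + 1 = 7 + U)
X(12, -9)*Y(-8) - 55 = (7 - 9)*(-12 + 3/(-8)) - 55 = -2*(-12 + 3*(-⅛)) - 55 = -2*(-12 - 3/8) - 55 = -2*(-99/8) - 55 = 99/4 - 55 = -121/4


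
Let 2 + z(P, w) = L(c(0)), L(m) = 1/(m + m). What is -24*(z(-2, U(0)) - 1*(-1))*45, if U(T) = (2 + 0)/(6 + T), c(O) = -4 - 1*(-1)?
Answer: 1260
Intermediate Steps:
c(O) = -3 (c(O) = -4 + 1 = -3)
U(T) = 2/(6 + T)
L(m) = 1/(2*m)
z(P, w) = -13/6 (z(P, w) = -2 + (½)/(-3) = -2 + (½)*(-⅓) = -2 - ⅙ = -13/6)
-24*(z(-2, U(0)) - 1*(-1))*45 = -24*(-13/6 - 1*(-1))*45 = -24*(-13/6 + 1)*45 = -24*(-7/6)*45 = 28*45 = 1260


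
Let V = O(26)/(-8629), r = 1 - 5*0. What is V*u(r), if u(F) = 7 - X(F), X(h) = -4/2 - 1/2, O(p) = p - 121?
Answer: 1805/17258 ≈ 0.10459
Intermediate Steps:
O(p) = -121 + p
X(h) = -5/2 (X(h) = -4*½ - 1*½ = -2 - ½ = -5/2)
r = 1 (r = 1 + 0 = 1)
u(F) = 19/2 (u(F) = 7 - 1*(-5/2) = 7 + 5/2 = 19/2)
V = 95/8629 (V = (-121 + 26)/(-8629) = -95*(-1/8629) = 95/8629 ≈ 0.011009)
V*u(r) = (95/8629)*(19/2) = 1805/17258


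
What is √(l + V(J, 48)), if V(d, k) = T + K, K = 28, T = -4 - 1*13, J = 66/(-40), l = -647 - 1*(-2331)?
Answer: √1695 ≈ 41.170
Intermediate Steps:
l = 1684 (l = -647 + 2331 = 1684)
J = -33/20 (J = 66*(-1/40) = -33/20 ≈ -1.6500)
T = -17 (T = -4 - 13 = -17)
V(d, k) = 11 (V(d, k) = -17 + 28 = 11)
√(l + V(J, 48)) = √(1684 + 11) = √1695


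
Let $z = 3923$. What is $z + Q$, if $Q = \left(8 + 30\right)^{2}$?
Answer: $5367$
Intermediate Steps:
$Q = 1444$ ($Q = 38^{2} = 1444$)
$z + Q = 3923 + 1444 = 5367$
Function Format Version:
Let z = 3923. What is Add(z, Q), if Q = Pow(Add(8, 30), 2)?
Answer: 5367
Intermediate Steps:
Q = 1444 (Q = Pow(38, 2) = 1444)
Add(z, Q) = Add(3923, 1444) = 5367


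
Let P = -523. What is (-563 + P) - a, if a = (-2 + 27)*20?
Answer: -1586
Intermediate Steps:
a = 500 (a = 25*20 = 500)
(-563 + P) - a = (-563 - 523) - 1*500 = -1086 - 500 = -1586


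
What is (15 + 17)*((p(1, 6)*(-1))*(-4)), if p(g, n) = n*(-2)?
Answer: -1536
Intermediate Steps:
p(g, n) = -2*n
(15 + 17)*((p(1, 6)*(-1))*(-4)) = (15 + 17)*((-2*6*(-1))*(-4)) = 32*(-12*(-1)*(-4)) = 32*(12*(-4)) = 32*(-48) = -1536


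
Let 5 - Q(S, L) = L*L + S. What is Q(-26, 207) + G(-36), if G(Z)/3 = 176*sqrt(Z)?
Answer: -42818 + 3168*I ≈ -42818.0 + 3168.0*I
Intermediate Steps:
G(Z) = 528*sqrt(Z) (G(Z) = 3*(176*sqrt(Z)) = 528*sqrt(Z))
Q(S, L) = 5 - S - L**2 (Q(S, L) = 5 - (L*L + S) = 5 - (L**2 + S) = 5 - (S + L**2) = 5 + (-S - L**2) = 5 - S - L**2)
Q(-26, 207) + G(-36) = (5 - 1*(-26) - 1*207**2) + 528*sqrt(-36) = (5 + 26 - 1*42849) + 528*(6*I) = (5 + 26 - 42849) + 3168*I = -42818 + 3168*I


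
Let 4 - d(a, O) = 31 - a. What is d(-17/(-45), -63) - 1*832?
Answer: -38638/45 ≈ -858.62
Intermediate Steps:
d(a, O) = -27 + a (d(a, O) = 4 - (31 - a) = 4 + (-31 + a) = -27 + a)
d(-17/(-45), -63) - 1*832 = (-27 - 17/(-45)) - 1*832 = (-27 - 17*(-1/45)) - 832 = (-27 + 17/45) - 832 = -1198/45 - 832 = -38638/45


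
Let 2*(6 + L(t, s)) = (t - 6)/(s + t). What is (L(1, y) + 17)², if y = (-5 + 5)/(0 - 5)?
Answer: 289/4 ≈ 72.250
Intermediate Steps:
y = 0 (y = 0/(-5) = 0*(-⅕) = 0)
L(t, s) = -6 + (-6 + t)/(2*(s + t)) (L(t, s) = -6 + ((t - 6)/(s + t))/2 = -6 + ((-6 + t)/(s + t))/2 = -6 + (-6 + t)/(2*(s + t)))
(L(1, y) + 17)² = ((-3 - 6*0 - 11/2*1)/(0 + 1) + 17)² = ((-3 + 0 - 11/2)/1 + 17)² = (1*(-17/2) + 17)² = (-17/2 + 17)² = (17/2)² = 289/4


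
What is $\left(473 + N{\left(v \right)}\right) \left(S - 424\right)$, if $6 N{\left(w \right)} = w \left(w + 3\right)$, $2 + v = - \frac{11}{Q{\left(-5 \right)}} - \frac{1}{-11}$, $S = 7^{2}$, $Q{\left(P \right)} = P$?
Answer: $- \frac{21469615}{121} \approx -1.7743 \cdot 10^{5}$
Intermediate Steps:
$S = 49$
$v = \frac{16}{55}$ ($v = -2 - \left(- \frac{1}{11} - \frac{11}{5}\right) = -2 - - \frac{126}{55} = -2 + \left(\frac{11}{5} + \frac{1}{11}\right) = -2 + \frac{126}{55} = \frac{16}{55} \approx 0.29091$)
$N{\left(w \right)} = \frac{w \left(3 + w\right)}{6}$ ($N{\left(w \right)} = \frac{w \left(w + 3\right)}{6} = \frac{w \left(3 + w\right)}{6}$)
$\left(473 + N{\left(v \right)}\right) \left(S - 424\right) = \left(473 + \frac{1}{6} \cdot \frac{16}{55} \left(3 + \frac{16}{55}\right)\right) \left(49 - 424\right) = \left(473 + \frac{1}{6} \cdot \frac{16}{55} \cdot \frac{181}{55}\right) \left(-375\right) = \left(473 + \frac{1448}{9075}\right) \left(-375\right) = \frac{4293923}{9075} \left(-375\right) = - \frac{21469615}{121}$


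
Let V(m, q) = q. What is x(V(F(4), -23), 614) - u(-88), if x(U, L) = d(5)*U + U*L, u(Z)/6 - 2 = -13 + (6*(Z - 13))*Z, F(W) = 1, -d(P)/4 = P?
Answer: -333564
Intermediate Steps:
d(P) = -4*P
u(Z) = -66 + 6*Z*(-78 + 6*Z) (u(Z) = 12 + 6*(-13 + (6*(Z - 13))*Z) = 12 + 6*(-13 + (6*(-13 + Z))*Z) = 12 + 6*(-13 + (-78 + 6*Z)*Z) = 12 + 6*(-13 + Z*(-78 + 6*Z)) = 12 + (-78 + 6*Z*(-78 + 6*Z)) = -66 + 6*Z*(-78 + 6*Z))
x(U, L) = -20*U + L*U (x(U, L) = (-4*5)*U + U*L = -20*U + L*U)
x(V(F(4), -23), 614) - u(-88) = -23*(-20 + 614) - (-66 - 468*(-88) + 36*(-88)²) = -23*594 - (-66 + 41184 + 36*7744) = -13662 - (-66 + 41184 + 278784) = -13662 - 1*319902 = -13662 - 319902 = -333564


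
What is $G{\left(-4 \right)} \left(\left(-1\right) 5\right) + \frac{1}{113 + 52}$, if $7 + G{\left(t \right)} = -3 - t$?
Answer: $\frac{4951}{165} \approx 30.006$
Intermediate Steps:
$G{\left(t \right)} = -10 - t$ ($G{\left(t \right)} = -7 - \left(3 + t\right) = -10 - t$)
$G{\left(-4 \right)} \left(\left(-1\right) 5\right) + \frac{1}{113 + 52} = \left(-10 - -4\right) \left(\left(-1\right) 5\right) + \frac{1}{113 + 52} = \left(-10 + 4\right) \left(-5\right) + \frac{1}{165} = \left(-6\right) \left(-5\right) + \frac{1}{165} = 30 + \frac{1}{165} = \frac{4951}{165}$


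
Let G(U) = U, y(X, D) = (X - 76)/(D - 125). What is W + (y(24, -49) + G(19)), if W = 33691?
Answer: 2932796/87 ≈ 33710.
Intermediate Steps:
y(X, D) = (-76 + X)/(-125 + D)
W + (y(24, -49) + G(19)) = 33691 + ((-76 + 24)/(-125 - 49) + 19) = 33691 + (-52/(-174) + 19) = 33691 + (-1/174*(-52) + 19) = 33691 + (26/87 + 19) = 33691 + 1679/87 = 2932796/87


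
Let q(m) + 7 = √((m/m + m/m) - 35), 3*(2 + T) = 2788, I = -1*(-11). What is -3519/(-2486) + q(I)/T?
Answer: 2434413/1729013 + 3*I*√33/2782 ≈ 1.408 + 0.0061947*I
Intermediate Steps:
I = 11
T = 2782/3 (T = -2 + (⅓)*2788 = -2 + 2788/3 = 2782/3 ≈ 927.33)
q(m) = -7 + I*√33 (q(m) = -7 + √((m/m + m/m) - 35) = -7 + √((1 + 1) - 35) = -7 + √(2 - 35) = -7 + √(-33) = -7 + I*√33)
-3519/(-2486) + q(I)/T = -3519/(-2486) + (-7 + I*√33)/(2782/3) = -3519*(-1/2486) + (-7 + I*√33)*(3/2782) = 3519/2486 + (-21/2782 + 3*I*√33/2782) = 2434413/1729013 + 3*I*√33/2782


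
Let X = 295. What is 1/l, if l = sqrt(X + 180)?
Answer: sqrt(19)/95 ≈ 0.045883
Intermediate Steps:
l = 5*sqrt(19) (l = sqrt(295 + 180) = sqrt(475) = 5*sqrt(19) ≈ 21.794)
1/l = 1/(5*sqrt(19)) = sqrt(19)/95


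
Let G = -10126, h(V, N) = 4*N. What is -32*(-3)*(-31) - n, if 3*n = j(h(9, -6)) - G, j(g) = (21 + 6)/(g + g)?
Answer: -304855/48 ≈ -6351.1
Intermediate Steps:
j(g) = 27/(2*g) (j(g) = 27/((2*g)) = 27*(1/(2*g)) = 27/(2*g))
n = 162007/48 (n = (27/(2*((4*(-6)))) - 1*(-10126))/3 = ((27/2)/(-24) + 10126)/3 = ((27/2)*(-1/24) + 10126)/3 = (-9/16 + 10126)/3 = (1/3)*(162007/16) = 162007/48 ≈ 3375.1)
-32*(-3)*(-31) - n = -32*(-3)*(-31) - 1*162007/48 = 96*(-31) - 162007/48 = -2976 - 162007/48 = -304855/48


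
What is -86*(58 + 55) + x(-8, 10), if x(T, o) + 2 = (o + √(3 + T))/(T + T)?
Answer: -77765/8 - I*√5/16 ≈ -9720.6 - 0.13975*I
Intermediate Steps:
x(T, o) = -2 + (o + √(3 + T))/(2*T) (x(T, o) = -2 + (o + √(3 + T))/(T + T) = -2 + (o + √(3 + T))/((2*T)) = -2 + (o + √(3 + T))*(1/(2*T)) = -2 + (o + √(3 + T))/(2*T))
-86*(58 + 55) + x(-8, 10) = -86*(58 + 55) + (½)*(10 + √(3 - 8) - 4*(-8))/(-8) = -86*113 + (½)*(-⅛)*(10 + √(-5) + 32) = -9718 + (½)*(-⅛)*(10 + I*√5 + 32) = -9718 + (½)*(-⅛)*(42 + I*√5) = -9718 + (-21/8 - I*√5/16) = -77765/8 - I*√5/16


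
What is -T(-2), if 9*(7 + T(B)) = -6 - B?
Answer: 67/9 ≈ 7.4444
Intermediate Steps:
T(B) = -23/3 - B/9 (T(B) = -7 + (-6 - B)/9 = -7 + (-⅔ - B/9) = -23/3 - B/9)
-T(-2) = -(-23/3 - ⅑*(-2)) = -(-23/3 + 2/9) = -1*(-67/9) = 67/9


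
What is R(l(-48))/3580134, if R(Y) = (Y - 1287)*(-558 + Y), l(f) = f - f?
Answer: 119691/596689 ≈ 0.20059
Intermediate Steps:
l(f) = 0
R(Y) = (-1287 + Y)*(-558 + Y)
R(l(-48))/3580134 = (718146 + 0**2 - 1845*0)/3580134 = (718146 + 0 + 0)*(1/3580134) = 718146*(1/3580134) = 119691/596689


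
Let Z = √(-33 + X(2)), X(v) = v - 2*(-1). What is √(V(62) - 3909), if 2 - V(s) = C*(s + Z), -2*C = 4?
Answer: √(-3783 + 2*I*√29) ≈ 0.08755 + 61.506*I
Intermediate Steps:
C = -2 (C = -½*4 = -2)
X(v) = 2 + v (X(v) = v + 2 = 2 + v)
Z = I*√29 (Z = √(-33 + (2 + 2)) = √(-33 + 4) = √(-29) = I*√29 ≈ 5.3852*I)
V(s) = 2 + 2*s + 2*I*√29 (V(s) = 2 - (-2)*(s + I*√29) = 2 - (-2*s - 2*I*√29) = 2 + (2*s + 2*I*√29) = 2 + 2*s + 2*I*√29)
√(V(62) - 3909) = √((2 + 2*62 + 2*I*√29) - 3909) = √((2 + 124 + 2*I*√29) - 3909) = √((126 + 2*I*√29) - 3909) = √(-3783 + 2*I*√29)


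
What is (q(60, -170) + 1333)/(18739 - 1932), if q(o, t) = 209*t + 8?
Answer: -34189/16807 ≈ -2.0342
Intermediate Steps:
q(o, t) = 8 + 209*t
(q(60, -170) + 1333)/(18739 - 1932) = ((8 + 209*(-170)) + 1333)/(18739 - 1932) = ((8 - 35530) + 1333)/16807 = (-35522 + 1333)*(1/16807) = -34189*1/16807 = -34189/16807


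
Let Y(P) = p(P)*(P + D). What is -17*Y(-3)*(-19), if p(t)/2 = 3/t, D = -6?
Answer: 5814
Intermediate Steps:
p(t) = 6/t (p(t) = 2*(3/t) = 6/t)
Y(P) = 6*(-6 + P)/P (Y(P) = (6/P)*(P - 6) = (6/P)*(-6 + P) = 6*(-6 + P)/P)
-17*Y(-3)*(-19) = -17*(6 - 36/(-3))*(-19) = -17*(6 - 36*(-⅓))*(-19) = -17*(6 + 12)*(-19) = -17*18*(-19) = -306*(-19) = 5814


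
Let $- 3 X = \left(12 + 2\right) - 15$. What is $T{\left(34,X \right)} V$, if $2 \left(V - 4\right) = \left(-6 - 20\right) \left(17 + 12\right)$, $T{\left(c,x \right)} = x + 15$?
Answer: $- \frac{17158}{3} \approx -5719.3$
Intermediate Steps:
$X = \frac{1}{3}$ ($X = - \frac{\left(12 + 2\right) - 15}{3} = - \frac{14 - 15}{3} = \left(- \frac{1}{3}\right) \left(-1\right) = \frac{1}{3} \approx 0.33333$)
$T{\left(c,x \right)} = 15 + x$
$V = -373$ ($V = 4 + \frac{\left(-6 - 20\right) \left(17 + 12\right)}{2} = 4 + \frac{\left(-26\right) 29}{2} = 4 + \frac{1}{2} \left(-754\right) = 4 - 377 = -373$)
$T{\left(34,X \right)} V = \left(15 + \frac{1}{3}\right) \left(-373\right) = \frac{46}{3} \left(-373\right) = - \frac{17158}{3}$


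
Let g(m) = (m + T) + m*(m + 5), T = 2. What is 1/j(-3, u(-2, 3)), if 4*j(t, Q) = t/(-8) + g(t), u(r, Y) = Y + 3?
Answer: -32/53 ≈ -0.60377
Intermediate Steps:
g(m) = 2 + m + m*(5 + m) (g(m) = (m + 2) + m*(m + 5) = (2 + m) + m*(5 + m) = 2 + m + m*(5 + m))
u(r, Y) = 3 + Y
j(t, Q) = ½ + t²/4 + 47*t/32 (j(t, Q) = (t/(-8) + (2 + t² + 6*t))/4 = (-t/8 + (2 + t² + 6*t))/4 = (2 + t² + 47*t/8)/4 = ½ + t²/4 + 47*t/32)
1/j(-3, u(-2, 3)) = 1/(½ + (¼)*(-3)² + (47/32)*(-3)) = 1/(½ + (¼)*9 - 141/32) = 1/(½ + 9/4 - 141/32) = 1/(-53/32) = -32/53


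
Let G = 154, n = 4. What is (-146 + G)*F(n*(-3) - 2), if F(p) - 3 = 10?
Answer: 104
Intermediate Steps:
F(p) = 13 (F(p) = 3 + 10 = 13)
(-146 + G)*F(n*(-3) - 2) = (-146 + 154)*13 = 8*13 = 104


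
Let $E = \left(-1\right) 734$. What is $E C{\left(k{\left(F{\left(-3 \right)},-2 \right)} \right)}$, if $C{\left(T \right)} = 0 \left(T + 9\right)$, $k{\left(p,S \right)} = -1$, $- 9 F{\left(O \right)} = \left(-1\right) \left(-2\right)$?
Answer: $0$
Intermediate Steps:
$F{\left(O \right)} = - \frac{2}{9}$ ($F{\left(O \right)} = - \frac{\left(-1\right) \left(-2\right)}{9} = \left(- \frac{1}{9}\right) 2 = - \frac{2}{9}$)
$E = -734$
$C{\left(T \right)} = 0$ ($C{\left(T \right)} = 0 \left(9 + T\right) = 0$)
$E C{\left(k{\left(F{\left(-3 \right)},-2 \right)} \right)} = \left(-734\right) 0 = 0$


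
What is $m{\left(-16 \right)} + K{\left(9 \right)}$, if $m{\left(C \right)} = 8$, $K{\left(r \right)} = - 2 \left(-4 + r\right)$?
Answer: $-2$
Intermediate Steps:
$K{\left(r \right)} = 8 - 2 r$
$m{\left(-16 \right)} + K{\left(9 \right)} = 8 + \left(8 - 18\right) = 8 - 10 = -2$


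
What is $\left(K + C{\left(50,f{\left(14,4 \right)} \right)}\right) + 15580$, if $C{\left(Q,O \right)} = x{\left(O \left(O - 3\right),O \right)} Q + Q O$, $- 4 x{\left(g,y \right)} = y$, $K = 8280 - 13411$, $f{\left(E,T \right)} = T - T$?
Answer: $10449$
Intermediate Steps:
$f{\left(E,T \right)} = 0$
$K = -5131$ ($K = 8280 - 13411 = -5131$)
$x{\left(g,y \right)} = - \frac{y}{4}$
$C{\left(Q,O \right)} = \frac{3 O Q}{4}$ ($C{\left(Q,O \right)} = - \frac{O}{4} Q + Q O = - \frac{O Q}{4} + O Q = \frac{3 O Q}{4}$)
$\left(K + C{\left(50,f{\left(14,4 \right)} \right)}\right) + 15580 = \left(-5131 + \frac{3}{4} \cdot 0 \cdot 50\right) + 15580 = \left(-5131 + 0\right) + 15580 = -5131 + 15580 = 10449$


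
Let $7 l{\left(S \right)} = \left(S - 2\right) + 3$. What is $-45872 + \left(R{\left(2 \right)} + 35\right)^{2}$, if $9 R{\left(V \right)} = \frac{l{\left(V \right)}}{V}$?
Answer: $- \frac{78754367}{1764} \approx -44645.0$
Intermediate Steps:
$l{\left(S \right)} = \frac{1}{7} + \frac{S}{7}$ ($l{\left(S \right)} = \frac{\left(S - 2\right) + 3}{7} = \frac{\left(-2 + S\right) + 3}{7} = \frac{1 + S}{7} = \frac{1}{7} + \frac{S}{7}$)
$R{\left(V \right)} = \frac{\frac{1}{7} + \frac{V}{7}}{9 V}$ ($R{\left(V \right)} = \frac{\left(\frac{1}{7} + \frac{V}{7}\right) \frac{1}{V}}{9} = \frac{\frac{1}{V} \left(\frac{1}{7} + \frac{V}{7}\right)}{9} = \frac{\frac{1}{7} + \frac{V}{7}}{9 V}$)
$-45872 + \left(R{\left(2 \right)} + 35\right)^{2} = -45872 + \left(\frac{1 + 2}{63 \cdot 2} + 35\right)^{2} = -45872 + \left(\frac{1}{63} \cdot \frac{1}{2} \cdot 3 + 35\right)^{2} = -45872 + \left(\frac{1}{42} + 35\right)^{2} = -45872 + \left(\frac{1471}{42}\right)^{2} = -45872 + \frac{2163841}{1764} = - \frac{78754367}{1764}$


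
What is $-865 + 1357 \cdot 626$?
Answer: $848617$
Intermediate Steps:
$-865 + 1357 \cdot 626 = -865 + 849482 = 848617$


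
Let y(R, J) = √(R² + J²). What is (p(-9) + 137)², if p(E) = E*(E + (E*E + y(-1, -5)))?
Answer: 263227 + 9198*√26 ≈ 3.1013e+5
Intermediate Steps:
y(R, J) = √(J² + R²)
p(E) = E*(E + √26 + E²) (p(E) = E*(E + (E*E + √((-5)² + (-1)²))) = E*(E + (E² + √(25 + 1))) = E*(E + (E² + √26)) = E*(E + (√26 + E²)) = E*(E + √26 + E²))
(p(-9) + 137)² = (-9*(-9 + √26 + (-9)²) + 137)² = (-9*(-9 + √26 + 81) + 137)² = (-9*(72 + √26) + 137)² = ((-648 - 9*√26) + 137)² = (-511 - 9*√26)²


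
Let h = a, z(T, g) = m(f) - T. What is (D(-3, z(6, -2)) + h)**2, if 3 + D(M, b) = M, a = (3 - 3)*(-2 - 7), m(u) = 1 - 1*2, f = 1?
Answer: 36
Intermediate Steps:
m(u) = -1 (m(u) = 1 - 2 = -1)
a = 0 (a = 0*(-9) = 0)
z(T, g) = -1 - T
D(M, b) = -3 + M
h = 0
(D(-3, z(6, -2)) + h)**2 = ((-3 - 3) + 0)**2 = (-6 + 0)**2 = (-6)**2 = 36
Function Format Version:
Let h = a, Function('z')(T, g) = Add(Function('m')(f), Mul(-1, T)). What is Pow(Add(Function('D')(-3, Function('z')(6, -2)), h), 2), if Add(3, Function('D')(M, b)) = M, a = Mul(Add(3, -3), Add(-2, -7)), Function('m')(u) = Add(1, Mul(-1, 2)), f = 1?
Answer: 36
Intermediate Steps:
Function('m')(u) = -1 (Function('m')(u) = Add(1, -2) = -1)
a = 0 (a = Mul(0, -9) = 0)
Function('z')(T, g) = Add(-1, Mul(-1, T))
Function('D')(M, b) = Add(-3, M)
h = 0
Pow(Add(Function('D')(-3, Function('z')(6, -2)), h), 2) = Pow(Add(Add(-3, -3), 0), 2) = Pow(Add(-6, 0), 2) = Pow(-6, 2) = 36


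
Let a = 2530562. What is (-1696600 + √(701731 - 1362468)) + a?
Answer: 833962 + I*√660737 ≈ 8.3396e+5 + 812.86*I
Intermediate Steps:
(-1696600 + √(701731 - 1362468)) + a = (-1696600 + √(701731 - 1362468)) + 2530562 = (-1696600 + √(-660737)) + 2530562 = (-1696600 + I*√660737) + 2530562 = 833962 + I*√660737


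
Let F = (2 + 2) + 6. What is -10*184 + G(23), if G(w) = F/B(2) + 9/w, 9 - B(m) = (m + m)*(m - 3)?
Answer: -549813/299 ≈ -1838.8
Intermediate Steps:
B(m) = 9 - 2*m*(-3 + m) (B(m) = 9 - (m + m)*(m - 3) = 9 - 2*m*(-3 + m))
F = 10 (F = 4 + 6 = 10)
G(w) = 10/13 + 9/w (G(w) = 10/(9 - 2*2² + 6*2) + 9/w = 10/(9 - 2*4 + 12) + 9/w = 10/(9 - 8 + 12) + 9/w = 10/13 + 9/w)
-10*184 + G(23) = -10*184 + (10/13 + 9/23) = -1840 + (10/13 + 9*(1/23)) = -1840 + (10/13 + 9/23) = -1840 + 347/299 = -549813/299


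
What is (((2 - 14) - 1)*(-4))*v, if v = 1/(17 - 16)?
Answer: 52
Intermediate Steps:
v = 1 (v = 1/1 = 1)
(((2 - 14) - 1)*(-4))*v = (((2 - 14) - 1)*(-4))*1 = ((-12 - 1)*(-4))*1 = -13*(-4)*1 = 52*1 = 52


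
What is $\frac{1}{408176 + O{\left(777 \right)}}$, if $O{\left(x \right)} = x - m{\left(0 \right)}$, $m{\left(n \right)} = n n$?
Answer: $\frac{1}{408953} \approx 2.4453 \cdot 10^{-6}$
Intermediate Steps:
$m{\left(n \right)} = n^{2}$
$O{\left(x \right)} = x$ ($O{\left(x \right)} = x - 0^{2} = x - 0 = x + 0 = x$)
$\frac{1}{408176 + O{\left(777 \right)}} = \frac{1}{408176 + 777} = \frac{1}{408953}$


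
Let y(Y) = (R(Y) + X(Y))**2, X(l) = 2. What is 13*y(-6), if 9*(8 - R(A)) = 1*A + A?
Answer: 15028/9 ≈ 1669.8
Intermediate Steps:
R(A) = 8 - 2*A/9 (R(A) = 8 - (1*A + A)/9 = 8 - (A + A)/9 = 8 - 2*A/9)
y(Y) = (10 - 2*Y/9)**2 (y(Y) = ((8 - 2*Y/9) + 2)**2 = (10 - 2*Y/9)**2)
13*y(-6) = 13*(4*(-45 - 6)**2/81) = 13*((4/81)*(-51)**2) = 13*((4/81)*2601) = 13*(1156/9) = 15028/9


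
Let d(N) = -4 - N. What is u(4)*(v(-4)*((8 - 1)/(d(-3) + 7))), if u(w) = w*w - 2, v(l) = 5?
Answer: 245/3 ≈ 81.667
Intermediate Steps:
u(w) = -2 + w**2 (u(w) = w**2 - 2 = -2 + w**2)
u(4)*(v(-4)*((8 - 1)/(d(-3) + 7))) = (-2 + 4**2)*(5*((8 - 1)/((-4 - 1*(-3)) + 7))) = (-2 + 16)*(5*(7/((-4 + 3) + 7))) = 14*(5*(7/(-1 + 7))) = 14*(5*(7/6)) = 14*(35/6) = 245/3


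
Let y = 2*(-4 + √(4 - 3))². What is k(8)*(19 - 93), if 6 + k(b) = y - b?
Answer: -296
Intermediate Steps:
y = 18 (y = 2*(-4 + √1)² = 2*(-4 + 1)² = 2*(-3)² = 2*9 = 18)
k(b) = 12 - b (k(b) = -6 + (18 - b) = 12 - b)
k(8)*(19 - 93) = (12 - 1*8)*(19 - 93) = (12 - 8)*(-74) = 4*(-74) = -296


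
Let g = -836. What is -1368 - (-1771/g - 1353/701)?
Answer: -72891601/53276 ≈ -1368.2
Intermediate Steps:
-1368 - (-1771/g - 1353/701) = -1368 - (-1771/(-836) - 1353/701) = -1368 - (-1771*(-1/836) - 1353*1/701) = -1368 - (161/76 - 1353/701) = -1368 - 1*10033/53276 = -1368 - 10033/53276 = -72891601/53276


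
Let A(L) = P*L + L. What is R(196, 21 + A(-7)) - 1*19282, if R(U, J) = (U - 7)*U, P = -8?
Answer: 17762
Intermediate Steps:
A(L) = -7*L (A(L) = -8*L + L = -7*L)
R(U, J) = U*(-7 + U) (R(U, J) = (-7 + U)*U = U*(-7 + U))
R(196, 21 + A(-7)) - 1*19282 = 196*(-7 + 196) - 1*19282 = 196*189 - 19282 = 37044 - 19282 = 17762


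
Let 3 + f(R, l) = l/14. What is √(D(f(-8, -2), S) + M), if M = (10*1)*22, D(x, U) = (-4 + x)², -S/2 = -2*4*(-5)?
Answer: 4*√830/7 ≈ 16.463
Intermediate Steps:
f(R, l) = -3 + l/14
S = -80 (S = -2*(-2*4)*(-5) = -(-16)*(-5) = -2*40 = -80)
M = 220 (M = 10*22 = 220)
√(D(f(-8, -2), S) + M) = √((-4 + (-3 + (1/14)*(-2)))² + 220) = √((-4 + (-3 - ⅐))² + 220) = √((-4 - 22/7)² + 220) = √((-50/7)² + 220) = √(2500/49 + 220) = √(13280/49) = 4*√830/7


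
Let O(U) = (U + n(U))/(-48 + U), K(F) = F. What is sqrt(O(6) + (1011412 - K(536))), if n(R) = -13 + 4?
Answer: sqrt(198131710)/14 ≈ 1005.4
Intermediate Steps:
n(R) = -9
O(U) = (-9 + U)/(-48 + U) (O(U) = (U - 9)/(-48 + U) = (-9 + U)/(-48 + U))
sqrt(O(6) + (1011412 - K(536))) = sqrt((-9 + 6)/(-48 + 6) + (1011412 - 1*536)) = sqrt(-3/(-42) + (1011412 - 536)) = sqrt(-1/42*(-3) + 1010876) = sqrt(1/14 + 1010876) = sqrt(14152265/14) = sqrt(198131710)/14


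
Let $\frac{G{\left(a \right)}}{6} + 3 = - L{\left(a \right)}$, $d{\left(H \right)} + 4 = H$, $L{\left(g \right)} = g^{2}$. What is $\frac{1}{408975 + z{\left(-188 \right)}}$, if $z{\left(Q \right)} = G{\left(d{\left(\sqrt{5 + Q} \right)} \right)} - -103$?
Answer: $- \frac{i}{- 410062 i + 48 \sqrt{183}} \approx 2.4386 \cdot 10^{-6} - 3.8616 \cdot 10^{-9} i$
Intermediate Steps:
$d{\left(H \right)} = -4 + H$
$G{\left(a \right)} = -18 - 6 a^{2}$ ($G{\left(a \right)} = -18 + 6 \left(- a^{2}\right) = -18 - 6 a^{2}$)
$z{\left(Q \right)} = 85 - 6 \left(-4 + \sqrt{5 + Q}\right)^{2}$ ($z{\left(Q \right)} = \left(-18 - 6 \left(-4 + \sqrt{5 + Q}\right)^{2}\right) - -103 = \left(-18 - 6 \left(-4 + \sqrt{5 + Q}\right)^{2}\right) + 103 = 85 - 6 \left(-4 + \sqrt{5 + Q}\right)^{2}$)
$\frac{1}{408975 + z{\left(-188 \right)}} = \frac{1}{408975 + \left(85 - 6 \left(-4 + \sqrt{5 - 188}\right)^{2}\right)} = \frac{1}{408975 + \left(85 - 6 \left(-4 + \sqrt{-183}\right)^{2}\right)} = \frac{1}{408975 + \left(85 - 6 \left(-4 + i \sqrt{183}\right)^{2}\right)} = \frac{1}{409060 - 6 \left(-4 + i \sqrt{183}\right)^{2}}$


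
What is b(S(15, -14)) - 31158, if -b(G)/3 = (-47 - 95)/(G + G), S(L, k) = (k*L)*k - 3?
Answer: -30503611/979 ≈ -31158.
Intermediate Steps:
S(L, k) = -3 + L*k² (S(L, k) = (L*k)*k - 3 = L*k² - 3 = -3 + L*k²)
b(G) = 213/G (b(G) = -3*(-47 - 95)/(G + G) = -(-426)/(2*G) = -(-426)*1/(2*G) = -(-213)/G = 213/G)
b(S(15, -14)) - 31158 = 213/(-3 + 15*(-14)²) - 31158 = 213/(-3 + 15*196) - 31158 = 213/(-3 + 2940) - 31158 = 213/2937 - 31158 = 213*(1/2937) - 31158 = 71/979 - 31158 = -30503611/979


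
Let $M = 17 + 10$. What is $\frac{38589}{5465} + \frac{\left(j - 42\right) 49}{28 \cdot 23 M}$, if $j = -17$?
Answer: $\frac{93598031}{13575060} \approx 6.8949$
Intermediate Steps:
$M = 27$
$\frac{38589}{5465} + \frac{\left(j - 42\right) 49}{28 \cdot 23 M} = \frac{38589}{5465} + \frac{\left(-17 - 42\right) 49}{28 \cdot 23 \cdot 27} = 38589 \cdot \frac{1}{5465} + \frac{\left(-59\right) 49}{644 \cdot 27} = \frac{38589}{5465} - \frac{2891}{17388} = \frac{38589}{5465} - \frac{413}{2484} = \frac{93598031}{13575060}$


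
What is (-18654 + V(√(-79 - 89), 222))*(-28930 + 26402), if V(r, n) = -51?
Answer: 47286240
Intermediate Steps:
(-18654 + V(√(-79 - 89), 222))*(-28930 + 26402) = (-18654 - 51)*(-28930 + 26402) = -18705*(-2528) = 47286240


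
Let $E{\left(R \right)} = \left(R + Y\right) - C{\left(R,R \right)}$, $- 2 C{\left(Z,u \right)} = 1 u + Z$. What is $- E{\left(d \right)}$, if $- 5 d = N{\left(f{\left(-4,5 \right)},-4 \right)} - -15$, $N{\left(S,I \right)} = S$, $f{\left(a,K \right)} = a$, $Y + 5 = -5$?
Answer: $\frac{72}{5} \approx 14.4$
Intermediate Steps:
$Y = -10$ ($Y = -5 - 5 = -10$)
$C{\left(Z,u \right)} = - \frac{Z}{2} - \frac{u}{2}$ ($C{\left(Z,u \right)} = - \frac{1 u + Z}{2} = - \frac{u + Z}{2} = - \frac{Z + u}{2} = - \frac{Z}{2} - \frac{u}{2}$)
$d = - \frac{11}{5}$ ($d = - \frac{-4 - -15}{5} = - \frac{-4 + 15}{5} = \left(- \frac{1}{5}\right) 11 = - \frac{11}{5} \approx -2.2$)
$E{\left(R \right)} = -10 + 2 R$ ($E{\left(R \right)} = \left(R - 10\right) - \left(- \frac{R}{2} - \frac{R}{2}\right) = \left(-10 + R\right) - - R = \left(-10 + R\right) + R = -10 + 2 R$)
$- E{\left(d \right)} = - (-10 + 2 \left(- \frac{11}{5}\right)) = - (-10 - \frac{22}{5}) = \left(-1\right) \left(- \frac{72}{5}\right) = \frac{72}{5}$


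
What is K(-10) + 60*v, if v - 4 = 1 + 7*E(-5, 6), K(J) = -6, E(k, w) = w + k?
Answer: 714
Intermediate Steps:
E(k, w) = k + w
v = 12 (v = 4 + (1 + 7*(-5 + 6)) = 4 + (1 + 7*1) = 4 + (1 + 7) = 4 + 8 = 12)
K(-10) + 60*v = -6 + 60*12 = -6 + 720 = 714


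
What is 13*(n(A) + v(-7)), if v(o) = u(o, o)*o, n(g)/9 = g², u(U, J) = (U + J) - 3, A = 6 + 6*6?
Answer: 207935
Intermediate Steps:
A = 42 (A = 6 + 36 = 42)
u(U, J) = -3 + J + U (u(U, J) = (J + U) - 3 = -3 + J + U)
n(g) = 9*g²
v(o) = o*(-3 + 2*o) (v(o) = (-3 + o + o)*o = (-3 + 2*o)*o = o*(-3 + 2*o))
13*(n(A) + v(-7)) = 13*(9*42² - 7*(-3 + 2*(-7))) = 13*(9*1764 - 7*(-3 - 14)) = 13*(15876 - 7*(-17)) = 13*(15876 + 119) = 13*15995 = 207935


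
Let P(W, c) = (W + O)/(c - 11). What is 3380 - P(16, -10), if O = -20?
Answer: 70976/21 ≈ 3379.8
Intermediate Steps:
P(W, c) = (-20 + W)/(-11 + c) (P(W, c) = (W - 20)/(c - 11) = (-20 + W)/(-11 + c))
3380 - P(16, -10) = 3380 - (-20 + 16)/(-11 - 10) = 3380 - (-4)/(-21) = 3380 - (-1)*(-4)/21 = 3380 - 1*4/21 = 3380 - 4/21 = 70976/21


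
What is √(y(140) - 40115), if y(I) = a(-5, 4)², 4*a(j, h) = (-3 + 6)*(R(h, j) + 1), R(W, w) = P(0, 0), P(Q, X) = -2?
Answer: I*√641831/4 ≈ 200.29*I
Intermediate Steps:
R(W, w) = -2
a(j, h) = -¾ (a(j, h) = ((-3 + 6)*(-2 + 1))/4 = (3*(-1))/4 = (¼)*(-3) = -¾)
y(I) = 9/16 (y(I) = (-¾)² = 9/16)
√(y(140) - 40115) = √(9/16 - 40115) = √(-641831/16) = I*√641831/4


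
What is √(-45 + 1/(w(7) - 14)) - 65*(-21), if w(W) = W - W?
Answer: 1365 + I*√8834/14 ≈ 1365.0 + 6.7135*I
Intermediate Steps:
w(W) = 0
√(-45 + 1/(w(7) - 14)) - 65*(-21) = √(-45 + 1/(0 - 14)) - 65*(-21) = √(-45 + 1/(-14)) + 1365 = √(-45 - 1/14) + 1365 = √(-631/14) + 1365 = I*√8834/14 + 1365 = 1365 + I*√8834/14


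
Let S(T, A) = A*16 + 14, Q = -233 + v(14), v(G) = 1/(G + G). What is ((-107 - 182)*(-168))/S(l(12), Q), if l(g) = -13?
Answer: -169932/12997 ≈ -13.075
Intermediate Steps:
v(G) = 1/(2*G)
Q = -6523/28 (Q = -233 + (1/2)/14 = -233 + (1/2)*(1/14) = -233 + 1/28 = -6523/28 ≈ -232.96)
S(T, A) = 14 + 16*A (S(T, A) = 16*A + 14 = 14 + 16*A)
((-107 - 182)*(-168))/S(l(12), Q) = ((-107 - 182)*(-168))/(14 + 16*(-6523/28)) = (-289*(-168))/(14 - 26092/7) = 48552/(-25994/7) = 48552*(-7/25994) = -169932/12997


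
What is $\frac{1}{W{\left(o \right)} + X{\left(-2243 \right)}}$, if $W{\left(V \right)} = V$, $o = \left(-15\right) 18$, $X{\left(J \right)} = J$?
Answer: $- \frac{1}{2513} \approx -0.00039793$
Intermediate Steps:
$o = -270$
$\frac{1}{W{\left(o \right)} + X{\left(-2243 \right)}} = \frac{1}{-270 - 2243} = \frac{1}{-2513} = - \frac{1}{2513}$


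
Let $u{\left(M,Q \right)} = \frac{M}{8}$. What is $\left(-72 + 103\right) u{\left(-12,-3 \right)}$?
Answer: $- \frac{93}{2} \approx -46.5$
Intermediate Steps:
$u{\left(M,Q \right)} = \frac{M}{8}$ ($u{\left(M,Q \right)} = M \frac{1}{8} = \frac{M}{8}$)
$\left(-72 + 103\right) u{\left(-12,-3 \right)} = \left(-72 + 103\right) \frac{1}{8} \left(-12\right) = 31 \left(- \frac{3}{2}\right) = - \frac{93}{2}$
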